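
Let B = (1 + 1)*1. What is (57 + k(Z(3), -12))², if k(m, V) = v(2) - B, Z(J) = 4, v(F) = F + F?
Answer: 3481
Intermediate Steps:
v(F) = 2*F
B = 2 (B = 2*1 = 2)
k(m, V) = 2 (k(m, V) = 2*2 - 1*2 = 4 - 2 = 2)
(57 + k(Z(3), -12))² = (57 + 2)² = 59² = 3481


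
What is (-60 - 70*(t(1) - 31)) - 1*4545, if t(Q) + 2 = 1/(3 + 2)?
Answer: -2309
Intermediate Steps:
t(Q) = -9/5 (t(Q) = -2 + 1/(3 + 2) = -2 + 1/5 = -9/5)
(-60 - 70*(t(1) - 31)) - 1*4545 = (-60 - 70*(-9/5 - 31)) - 1*4545 = (-60 - 70*(-164/5)) - 4545 = (-60 + 2296) - 4545 = 2236 - 4545 = -2309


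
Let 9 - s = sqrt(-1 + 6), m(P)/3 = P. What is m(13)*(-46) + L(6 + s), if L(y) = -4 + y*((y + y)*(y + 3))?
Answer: 6782 - 1540*sqrt(5) ≈ 3338.5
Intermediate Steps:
m(P) = 3*P
s = 9 - sqrt(5) (s = 9 - sqrt(-1 + 6) = 9 - sqrt(5) ≈ 6.7639)
L(y) = -4 + 2*y**2*(3 + y) (L(y) = -4 + y*((2*y)*(3 + y)) = -4 + y*(2*y*(3 + y)) = -4 + 2*y**2*(3 + y))
m(13)*(-46) + L(6 + s) = (3*13)*(-46) + (-4 + 2*(6 + (9 - sqrt(5)))**3 + 6*(6 + (9 - sqrt(5)))**2) = 39*(-46) + (-4 + 2*(15 - sqrt(5))**3 + 6*(15 - sqrt(5))**2) = -1794 + (-4 + 2*(15 - sqrt(5))**3 + 6*(15 - sqrt(5))**2) = -1798 + 2*(15 - sqrt(5))**3 + 6*(15 - sqrt(5))**2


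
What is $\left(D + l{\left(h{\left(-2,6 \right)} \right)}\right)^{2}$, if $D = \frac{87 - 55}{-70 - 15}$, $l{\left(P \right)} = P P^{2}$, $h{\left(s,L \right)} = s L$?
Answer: $\frac{21583135744}{7225} \approx 2.9873 \cdot 10^{6}$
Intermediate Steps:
$h{\left(s,L \right)} = L s$
$l{\left(P \right)} = P^{3}$
$D = - \frac{32}{85}$ ($D = \frac{32}{-85} = 32 \left(- \frac{1}{85}\right) = - \frac{32}{85} \approx -0.37647$)
$\left(D + l{\left(h{\left(-2,6 \right)} \right)}\right)^{2} = \left(- \frac{32}{85} + \left(6 \left(-2\right)\right)^{3}\right)^{2} = \left(- \frac{32}{85} + \left(-12\right)^{3}\right)^{2} = \left(- \frac{32}{85} - 1728\right)^{2} = \left(- \frac{146912}{85}\right)^{2} = \frac{21583135744}{7225}$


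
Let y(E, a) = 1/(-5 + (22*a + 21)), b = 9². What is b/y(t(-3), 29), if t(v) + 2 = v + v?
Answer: 52974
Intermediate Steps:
t(v) = -2 + 2*v (t(v) = -2 + (v + v) = -2 + 2*v)
b = 81
y(E, a) = 1/(16 + 22*a) (y(E, a) = 1/(-5 + (21 + 22*a)) = 1/(16 + 22*a))
b/y(t(-3), 29) = 81/((1/(2*(8 + 11*29)))) = 81/((1/(2*(8 + 319)))) = 81/(((½)/327)) = 81/(((½)*(1/327))) = 81/(1/654) = 81*654 = 52974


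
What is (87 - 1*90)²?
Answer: 9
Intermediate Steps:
(87 - 1*90)² = (87 - 90)² = (-3)² = 9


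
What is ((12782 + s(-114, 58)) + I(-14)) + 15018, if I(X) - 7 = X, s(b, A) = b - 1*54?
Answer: 27625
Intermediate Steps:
s(b, A) = -54 + b (s(b, A) = b - 54 = -54 + b)
I(X) = 7 + X
((12782 + s(-114, 58)) + I(-14)) + 15018 = ((12782 + (-54 - 114)) + (7 - 14)) + 15018 = ((12782 - 168) - 7) + 15018 = (12614 - 7) + 15018 = 12607 + 15018 = 27625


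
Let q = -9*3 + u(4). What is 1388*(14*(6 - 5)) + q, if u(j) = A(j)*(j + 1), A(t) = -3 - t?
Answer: 19370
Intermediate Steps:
u(j) = (1 + j)*(-3 - j) (u(j) = (-3 - j)*(j + 1) = (-3 - j)*(1 + j) = (1 + j)*(-3 - j))
q = -62 (q = -9*3 - (1 + 4)*(3 + 4) = -27 - 1*5*7 = -27 - 35 = -62)
1388*(14*(6 - 5)) + q = 1388*(14*(6 - 5)) - 62 = 1388*(14*1) - 62 = 1388*14 - 62 = 19432 - 62 = 19370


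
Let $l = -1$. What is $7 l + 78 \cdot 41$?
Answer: $3191$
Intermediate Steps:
$7 l + 78 \cdot 41 = 7 \left(-1\right) + 78 \cdot 41 = -7 + 3198 = 3191$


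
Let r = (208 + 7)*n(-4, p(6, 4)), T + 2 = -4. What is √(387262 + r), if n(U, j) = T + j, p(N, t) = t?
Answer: 4*√24177 ≈ 621.96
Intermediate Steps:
T = -6 (T = -2 - 4 = -6)
n(U, j) = -6 + j
r = -430 (r = (208 + 7)*(-6 + 4) = 215*(-2) = -430)
√(387262 + r) = √(387262 - 430) = √386832 = 4*√24177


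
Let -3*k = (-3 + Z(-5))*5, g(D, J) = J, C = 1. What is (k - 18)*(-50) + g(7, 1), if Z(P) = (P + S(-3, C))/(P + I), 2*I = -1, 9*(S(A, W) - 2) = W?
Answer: 206347/297 ≈ 694.77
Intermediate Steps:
S(A, W) = 2 + W/9
I = -½ (I = (½)*(-1) = -½ ≈ -0.50000)
Z(P) = (19/9 + P)/(-½ + P) (Z(P) = (P + (2 + (⅑)*1))/(P - ½) = (P + (2 + ⅑))/(-½ + P) = (P + 19/9)/(-½ + P) = (19/9 + P)/(-½ + P))
k = 1225/297 (k = -(-3 + 2*(19 + 9*(-5))/(9*(-1 + 2*(-5))))*5/3 = -(-3 + 2*(19 - 45)/(9*(-1 - 10)))*5/3 = -(-3 + (2/9)*(-26)/(-11))*5/3 = -(-3 + (2/9)*(-1/11)*(-26))*5/3 = -(-3 + 52/99)*5/3 = -(-245)*5/297 = -⅓*(-1225/99) = 1225/297 ≈ 4.1246)
(k - 18)*(-50) + g(7, 1) = (1225/297 - 18)*(-50) + 1 = -4121/297*(-50) + 1 = 206050/297 + 1 = 206347/297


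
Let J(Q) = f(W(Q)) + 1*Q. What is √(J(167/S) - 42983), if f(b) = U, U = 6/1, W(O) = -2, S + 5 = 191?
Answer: I*√1486801230/186 ≈ 207.31*I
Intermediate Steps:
S = 186 (S = -5 + 191 = 186)
U = 6 (U = 6*1 = 6)
f(b) = 6
J(Q) = 6 + Q (J(Q) = 6 + 1*Q = 6 + Q)
√(J(167/S) - 42983) = √((6 + 167/186) - 42983) = √(1283/186 - 42983) = √(-7993555/186) = I*√1486801230/186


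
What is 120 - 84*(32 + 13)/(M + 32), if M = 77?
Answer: 9300/109 ≈ 85.321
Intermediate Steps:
120 - 84*(32 + 13)/(M + 32) = 120 - 84*(32 + 13)/(77 + 32) = 120 - 3780/109 = 9300/109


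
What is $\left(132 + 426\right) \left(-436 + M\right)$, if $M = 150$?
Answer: $-159588$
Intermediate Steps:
$\left(132 + 426\right) \left(-436 + M\right) = \left(132 + 426\right) \left(-436 + 150\right) = 558 \left(-286\right) = -159588$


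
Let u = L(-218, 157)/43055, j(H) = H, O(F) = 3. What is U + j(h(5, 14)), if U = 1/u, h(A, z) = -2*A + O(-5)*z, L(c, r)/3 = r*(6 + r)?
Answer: 2499791/76773 ≈ 32.561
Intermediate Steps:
L(c, r) = 3*r*(6 + r) (L(c, r) = 3*(r*(6 + r)) = 3*r*(6 + r))
h(A, z) = -2*A + 3*z
u = 76773/43055 (u = (3*157*(6 + 157))/43055 = (3*157*163)*(1/43055) = 76773*(1/43055) = 76773/43055 ≈ 1.7831)
U = 43055/76773 (U = 1/(76773/43055) = 43055/76773 ≈ 0.56081)
U + j(h(5, 14)) = 43055/76773 + (-2*5 + 3*14) = 43055/76773 + (-10 + 42) = 43055/76773 + 32 = 2499791/76773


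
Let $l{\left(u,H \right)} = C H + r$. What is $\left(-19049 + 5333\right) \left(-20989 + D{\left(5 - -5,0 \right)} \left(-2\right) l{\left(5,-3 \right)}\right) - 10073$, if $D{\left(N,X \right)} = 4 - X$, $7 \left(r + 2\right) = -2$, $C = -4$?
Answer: $\frac{2022586861}{7} \approx 2.8894 \cdot 10^{8}$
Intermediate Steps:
$r = - \frac{16}{7}$ ($r = -2 + \frac{1}{7} \left(-2\right) = -2 - \frac{2}{7} = - \frac{16}{7} \approx -2.2857$)
$l{\left(u,H \right)} = - \frac{16}{7} - 4 H$ ($l{\left(u,H \right)} = - 4 H - \frac{16}{7} = - \frac{16}{7} - 4 H$)
$\left(-19049 + 5333\right) \left(-20989 + D{\left(5 - -5,0 \right)} \left(-2\right) l{\left(5,-3 \right)}\right) - 10073 = \left(-19049 + 5333\right) \left(-20989 + \left(4 - 0\right) \left(-2\right) \left(- \frac{16}{7} - -12\right)\right) - 10073 = - 13716 \left(-20989 + \left(4 + 0\right) \left(-2\right) \left(- \frac{16}{7} + 12\right)\right) - 10073 = - 13716 \left(-20989 + 4 \left(-2\right) \frac{68}{7}\right) - 10073 = - 13716 \left(-20989 - \frac{544}{7}\right) - 10073 = \left(-13716\right) \left(- \frac{147467}{7}\right) - 10073 = \frac{2022657372}{7} - 10073 = \frac{2022586861}{7}$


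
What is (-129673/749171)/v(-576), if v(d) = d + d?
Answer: 129673/863044992 ≈ 0.00015025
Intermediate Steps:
v(d) = 2*d
(-129673/749171)/v(-576) = (-129673/749171)/((2*(-576))) = -129673*1/749171/(-1152) = -129673/749171*(-1/1152) = 129673/863044992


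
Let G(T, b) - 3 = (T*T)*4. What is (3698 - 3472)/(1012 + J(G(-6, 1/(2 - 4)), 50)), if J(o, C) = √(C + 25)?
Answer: 228712/1024069 - 1130*√3/1024069 ≈ 0.22143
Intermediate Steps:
G(T, b) = 3 + 4*T² (G(T, b) = 3 + (T*T)*4 = 3 + T²*4 = 3 + 4*T²)
J(o, C) = √(25 + C)
(3698 - 3472)/(1012 + J(G(-6, 1/(2 - 4)), 50)) = (3698 - 3472)/(1012 + √(25 + 50)) = 226/(1012 + √75) = 226/(1012 + 5*√3)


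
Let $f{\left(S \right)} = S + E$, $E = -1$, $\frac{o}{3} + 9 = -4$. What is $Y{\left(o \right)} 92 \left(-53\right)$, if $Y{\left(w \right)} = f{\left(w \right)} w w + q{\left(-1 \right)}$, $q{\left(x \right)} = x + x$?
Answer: $296665592$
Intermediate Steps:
$o = -39$ ($o = -27 + 3 \left(-4\right) = -27 - 12 = -39$)
$f{\left(S \right)} = -1 + S$ ($f{\left(S \right)} = S - 1 = -1 + S$)
$q{\left(x \right)} = 2 x$
$Y{\left(w \right)} = -2 + w^{2} \left(-1 + w\right)$ ($Y{\left(w \right)} = \left(-1 + w\right) w w + 2 \left(-1\right) = w \left(-1 + w\right) w - 2 = w^{2} \left(-1 + w\right) - 2 = -2 + w^{2} \left(-1 + w\right)$)
$Y{\left(o \right)} 92 \left(-53\right) = \left(-2 + \left(-39\right)^{2} \left(-1 - 39\right)\right) 92 \left(-53\right) = \left(-2 + 1521 \left(-40\right)\right) 92 \left(-53\right) = \left(-2 - 60840\right) 92 \left(-53\right) = \left(-60842\right) 92 \left(-53\right) = \left(-5597464\right) \left(-53\right) = 296665592$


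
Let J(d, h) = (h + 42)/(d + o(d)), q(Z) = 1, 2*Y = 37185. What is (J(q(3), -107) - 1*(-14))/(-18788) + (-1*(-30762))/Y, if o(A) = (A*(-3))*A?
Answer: 769455873/465754520 ≈ 1.6521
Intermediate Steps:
Y = 37185/2 (Y = (½)*37185 = 37185/2 ≈ 18593.)
o(A) = -3*A² (o(A) = (-3*A)*A = -3*A²)
J(d, h) = (42 + h)/(d - 3*d²) (J(d, h) = (h + 42)/(d - 3*d²) = (42 + h)/(d - 3*d²))
(J(q(3), -107) - 1*(-14))/(-18788) + (-1*(-30762))/Y = ((-42 - 1*(-107))/(1*(-1 + 3*1)) - 1*(-14))/(-18788) + (-1*(-30762))/(37185/2) = (1*(-42 + 107)/(-1 + 3) + 14)*(-1/18788) + 30762*(2/37185) = (1*65/2 + 14)*(-1/18788) + 20508/12395 = (1*(½)*65 + 14)*(-1/18788) + 20508/12395 = (65/2 + 14)*(-1/18788) + 20508/12395 = (93/2)*(-1/18788) + 20508/12395 = -93/37576 + 20508/12395 = 769455873/465754520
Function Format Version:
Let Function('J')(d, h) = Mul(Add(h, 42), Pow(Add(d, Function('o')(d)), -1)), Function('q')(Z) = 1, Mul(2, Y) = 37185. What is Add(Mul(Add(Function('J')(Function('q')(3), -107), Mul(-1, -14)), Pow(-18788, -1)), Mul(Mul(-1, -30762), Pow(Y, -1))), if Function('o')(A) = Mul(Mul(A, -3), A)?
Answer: Rational(769455873, 465754520) ≈ 1.6521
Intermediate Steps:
Y = Rational(37185, 2) (Y = Mul(Rational(1, 2), 37185) = Rational(37185, 2) ≈ 18593.)
Function('o')(A) = Mul(-3, Pow(A, 2)) (Function('o')(A) = Mul(Mul(-3, A), A) = Mul(-3, Pow(A, 2)))
Function('J')(d, h) = Mul(Pow(Add(d, Mul(-3, Pow(d, 2))), -1), Add(42, h)) (Function('J')(d, h) = Mul(Add(h, 42), Pow(Add(d, Mul(-3, Pow(d, 2))), -1)) = Mul(Add(42, h), Pow(Add(d, Mul(-3, Pow(d, 2))), -1)) = Mul(Pow(Add(d, Mul(-3, Pow(d, 2))), -1), Add(42, h)))
Add(Mul(Add(Function('J')(Function('q')(3), -107), Mul(-1, -14)), Pow(-18788, -1)), Mul(Mul(-1, -30762), Pow(Y, -1))) = Add(Mul(Add(Mul(Pow(1, -1), Pow(Add(-1, Mul(3, 1)), -1), Add(-42, Mul(-1, -107))), Mul(-1, -14)), Pow(-18788, -1)), Mul(Mul(-1, -30762), Pow(Rational(37185, 2), -1))) = Add(Mul(Add(Mul(1, Pow(Add(-1, 3), -1), Add(-42, 107)), 14), Rational(-1, 18788)), Mul(30762, Rational(2, 37185))) = Add(Mul(Add(Mul(1, Pow(2, -1), 65), 14), Rational(-1, 18788)), Rational(20508, 12395)) = Add(Mul(Add(Mul(1, Rational(1, 2), 65), 14), Rational(-1, 18788)), Rational(20508, 12395)) = Add(Mul(Add(Rational(65, 2), 14), Rational(-1, 18788)), Rational(20508, 12395)) = Add(Mul(Rational(93, 2), Rational(-1, 18788)), Rational(20508, 12395)) = Add(Rational(-93, 37576), Rational(20508, 12395)) = Rational(769455873, 465754520)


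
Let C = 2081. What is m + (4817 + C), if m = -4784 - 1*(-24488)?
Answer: 26602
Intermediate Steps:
m = 19704 (m = -4784 + 24488 = 19704)
m + (4817 + C) = 19704 + (4817 + 2081) = 19704 + 6898 = 26602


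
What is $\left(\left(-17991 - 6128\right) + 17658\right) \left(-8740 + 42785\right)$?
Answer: $-219964745$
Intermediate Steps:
$\left(\left(-17991 - 6128\right) + 17658\right) \left(-8740 + 42785\right) = \left(\left(-17991 - 6128\right) + 17658\right) 34045 = \left(-24119 + 17658\right) 34045 = \left(-6461\right) 34045 = -219964745$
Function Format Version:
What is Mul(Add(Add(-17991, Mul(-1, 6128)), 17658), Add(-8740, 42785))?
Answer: -219964745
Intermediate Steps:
Mul(Add(Add(-17991, Mul(-1, 6128)), 17658), Add(-8740, 42785)) = Mul(Add(Add(-17991, -6128), 17658), 34045) = Mul(Add(-24119, 17658), 34045) = Mul(-6461, 34045) = -219964745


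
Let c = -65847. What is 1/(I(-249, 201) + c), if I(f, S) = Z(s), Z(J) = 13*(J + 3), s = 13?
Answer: -1/65639 ≈ -1.5235e-5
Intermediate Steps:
Z(J) = 39 + 13*J (Z(J) = 13*(3 + J) = 39 + 13*J)
I(f, S) = 208 (I(f, S) = 39 + 13*13 = 39 + 169 = 208)
1/(I(-249, 201) + c) = 1/(208 - 65847) = 1/(-65639) = -1/65639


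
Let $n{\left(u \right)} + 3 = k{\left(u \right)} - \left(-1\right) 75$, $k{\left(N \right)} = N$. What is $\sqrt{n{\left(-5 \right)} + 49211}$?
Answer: $\sqrt{49278} \approx 221.99$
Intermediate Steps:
$n{\left(u \right)} = 72 + u$ ($n{\left(u \right)} = -3 + \left(u - \left(-1\right) 75\right) = -3 + \left(u - -75\right) = -3 + \left(u + 75\right) = -3 + \left(75 + u\right) = 72 + u$)
$\sqrt{n{\left(-5 \right)} + 49211} = \sqrt{\left(72 - 5\right) + 49211} = \sqrt{67 + 49211} = \sqrt{49278}$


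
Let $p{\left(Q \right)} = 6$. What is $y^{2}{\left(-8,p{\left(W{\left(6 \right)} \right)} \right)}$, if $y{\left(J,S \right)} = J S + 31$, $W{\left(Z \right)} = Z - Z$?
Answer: $289$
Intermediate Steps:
$W{\left(Z \right)} = 0$
$y{\left(J,S \right)} = 31 + J S$
$y^{2}{\left(-8,p{\left(W{\left(6 \right)} \right)} \right)} = \left(31 - 48\right)^{2} = \left(-17\right)^{2} = 289$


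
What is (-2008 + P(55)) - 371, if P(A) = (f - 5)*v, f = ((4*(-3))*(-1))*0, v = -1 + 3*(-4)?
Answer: -2314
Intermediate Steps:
v = -13 (v = -1 - 12 = -13)
f = 0 (f = -12*(-1)*0 = 12*0 = 0)
P(A) = 65 (P(A) = (0 - 5)*(-13) = -5*(-13) = 65)
(-2008 + P(55)) - 371 = (-2008 + 65) - 371 = -1943 - 371 = -2314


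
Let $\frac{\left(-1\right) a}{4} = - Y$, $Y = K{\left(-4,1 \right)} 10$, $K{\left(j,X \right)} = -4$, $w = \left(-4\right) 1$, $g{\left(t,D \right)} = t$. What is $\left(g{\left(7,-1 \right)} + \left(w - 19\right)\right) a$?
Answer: $2560$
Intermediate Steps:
$w = -4$
$Y = -40$ ($Y = \left(-4\right) 10 = -40$)
$a = -160$ ($a = - 4 \left(\left(-1\right) \left(-40\right)\right) = \left(-4\right) 40 = -160$)
$\left(g{\left(7,-1 \right)} + \left(w - 19\right)\right) a = \left(7 - 23\right) \left(-160\right) = \left(-16\right) \left(-160\right) = 2560$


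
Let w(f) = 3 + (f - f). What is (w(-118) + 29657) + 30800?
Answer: 60460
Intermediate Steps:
w(f) = 3 (w(f) = 3 + 0 = 3)
(w(-118) + 29657) + 30800 = (3 + 29657) + 30800 = 29660 + 30800 = 60460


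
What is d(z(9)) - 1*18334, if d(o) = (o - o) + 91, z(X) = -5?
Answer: -18243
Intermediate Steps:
d(o) = 91 (d(o) = 0 + 91 = 91)
d(z(9)) - 1*18334 = 91 - 1*18334 = 91 - 18334 = -18243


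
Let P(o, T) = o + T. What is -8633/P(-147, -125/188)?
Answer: 1623004/27761 ≈ 58.463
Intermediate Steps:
P(o, T) = T + o
-8633/P(-147, -125/188) = -8633/(-125/188 - 147) = -8633/(-27761/188) = -8633*(-188/27761) = 1623004/27761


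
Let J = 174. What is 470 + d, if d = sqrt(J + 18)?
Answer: 470 + 8*sqrt(3) ≈ 483.86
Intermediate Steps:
d = 8*sqrt(3) (d = sqrt(174 + 18) = sqrt(192) = 8*sqrt(3) ≈ 13.856)
470 + d = 470 + 8*sqrt(3)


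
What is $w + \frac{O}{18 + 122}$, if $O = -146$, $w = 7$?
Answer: $\frac{417}{70} \approx 5.9571$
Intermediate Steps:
$w + \frac{O}{18 + 122} = 7 + \frac{1}{18 + 122} \left(-146\right) = 7 + \frac{1}{140} \left(-146\right) = 7 - \frac{73}{70} = \frac{417}{70}$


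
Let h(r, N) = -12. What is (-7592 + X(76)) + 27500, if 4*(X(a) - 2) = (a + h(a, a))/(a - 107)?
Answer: 617194/31 ≈ 19909.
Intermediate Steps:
X(a) = 2 + (-12 + a)/(4*(-107 + a)) (X(a) = 2 + ((a - 12)/(a - 107))/4 = 2 + ((-12 + a)/(-107 + a))/4 = 2 + (-12 + a)/(4*(-107 + a)))
(-7592 + X(76)) + 27500 = (-7592 + (-868 + 9*76)/(4*(-107 + 76))) + 27500 = (-7592 + (¼)*(-868 + 684)/(-31)) + 27500 = (-7592 + (¼)*(-1/31)*(-184)) + 27500 = (-7592 + 46/31) + 27500 = -235306/31 + 27500 = 617194/31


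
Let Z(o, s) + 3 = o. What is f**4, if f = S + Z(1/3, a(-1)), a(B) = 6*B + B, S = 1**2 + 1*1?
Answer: 16/81 ≈ 0.19753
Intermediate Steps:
S = 2 (S = 1 + 1 = 2)
a(B) = 7*B
Z(o, s) = -3 + o
f = -2/3 (f = 2 + (-3 + 1/3) = 2 - 8/3 = -2/3 ≈ -0.66667)
f**4 = (-2/3)**4 = 16/81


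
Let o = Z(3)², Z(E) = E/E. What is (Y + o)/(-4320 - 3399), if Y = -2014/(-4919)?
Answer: -2311/12656587 ≈ -0.00018259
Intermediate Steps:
Z(E) = 1
Y = 2014/4919 (Y = -2014*(-1/4919) = 2014/4919 ≈ 0.40943)
o = 1 (o = 1² = 1)
(Y + o)/(-4320 - 3399) = (2014/4919 + 1)/(-4320 - 3399) = (6933/4919)/(-7719) = (6933/4919)*(-1/7719) = -2311/12656587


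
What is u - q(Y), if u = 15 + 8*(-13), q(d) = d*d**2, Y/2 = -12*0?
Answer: -89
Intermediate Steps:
Y = 0 (Y = 2*(-12*0) = 2*0 = 0)
q(d) = d**3
u = -89 (u = 15 - 104 = -89)
u - q(Y) = -89 - 1*0**3 = -89 - 1*0 = -89 + 0 = -89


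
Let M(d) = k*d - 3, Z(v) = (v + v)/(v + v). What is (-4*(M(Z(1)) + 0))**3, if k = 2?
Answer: 64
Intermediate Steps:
Z(v) = 1 (Z(v) = (2*v)/((2*v)) = (2*v)*(1/(2*v)) = 1)
M(d) = -3 + 2*d (M(d) = 2*d - 3 = -3 + 2*d)
(-4*(M(Z(1)) + 0))**3 = (-4*((-3 + 2*1) + 0))**3 = (-4*((-3 + 2) + 0))**3 = (-4*(-1 + 0))**3 = (-4*(-1))**3 = 4**3 = 64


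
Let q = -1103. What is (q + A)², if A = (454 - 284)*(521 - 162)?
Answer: 3591245329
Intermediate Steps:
A = 61030 (A = 170*359 = 61030)
(q + A)² = (-1103 + 61030)² = 59927² = 3591245329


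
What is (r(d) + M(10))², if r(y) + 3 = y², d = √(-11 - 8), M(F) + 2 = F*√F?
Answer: 1576 - 480*√10 ≈ 58.107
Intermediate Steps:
M(F) = -2 + F^(3/2) (M(F) = -2 + F*√F = -2 + F^(3/2))
d = I*√19 (d = √(-19) = I*√19 ≈ 4.3589*I)
r(y) = -3 + y²
(r(d) + M(10))² = ((-3 + (I*√19)²) + (-2 + 10^(3/2)))² = ((-3 - 19) + (-2 + 10*√10))² = (-22 + (-2 + 10*√10))² = (-24 + 10*√10)²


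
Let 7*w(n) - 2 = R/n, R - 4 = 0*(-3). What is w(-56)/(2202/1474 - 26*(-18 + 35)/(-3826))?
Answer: 38066787/222370820 ≈ 0.17119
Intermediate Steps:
R = 4 (R = 4 + 0*(-3) = 4 + 0 = 4)
w(n) = 2/7 + 4/(7*n) (w(n) = 2/7 + (4/n)/7 = 2/7 + 4/(7*n))
w(-56)/(2202/1474 - 26*(-18 + 35)/(-3826)) = ((2/7)*(2 - 56)/(-56))/(2202/1474 - 26*(-18 + 35)/(-3826)) = ((2/7)*(-1/56)*(-54))/(2202*(1/1474) - 26*17*(-1/3826)) = 27/(98*(1101/737 - 442*(-1/3826))) = 27/(98*(1101/737 + 221/1913)) = 27/(98*(2269090/1409881)) = (27/98)*(1409881/2269090) = 38066787/222370820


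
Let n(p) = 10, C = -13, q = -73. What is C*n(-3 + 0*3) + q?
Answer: -203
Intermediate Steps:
C*n(-3 + 0*3) + q = -13*10 - 73 = -130 - 73 = -203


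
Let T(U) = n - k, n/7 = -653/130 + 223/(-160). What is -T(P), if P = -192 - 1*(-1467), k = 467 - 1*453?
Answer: 122549/2080 ≈ 58.918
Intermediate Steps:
k = 14 (k = 467 - 453 = 14)
n = -93429/2080 (n = 7*(-653/130 + 223/(-160)) = 7*(-653*1/130 + 223*(-1/160)) = 7*(-653/130 - 223/160) = 7*(-13347/2080) = -93429/2080 ≈ -44.918)
P = 1275 (P = -192 + 1467 = 1275)
T(U) = -122549/2080 (T(U) = -93429/2080 - 1*14 = -93429/2080 - 14 = -122549/2080)
-T(P) = -1*(-122549/2080) = 122549/2080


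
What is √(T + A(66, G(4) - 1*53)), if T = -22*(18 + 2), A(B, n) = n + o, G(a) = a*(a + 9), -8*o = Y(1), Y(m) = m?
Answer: I*√7058/4 ≈ 21.003*I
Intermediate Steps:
o = -⅛ (o = -⅛*1 = -⅛ ≈ -0.12500)
G(a) = a*(9 + a)
A(B, n) = -⅛ + n (A(B, n) = n - ⅛ = -⅛ + n)
T = -440 (T = -22*20 = -440)
√(T + A(66, G(4) - 1*53)) = √(-440 + (-⅛ + (4*(9 + 4) - 1*53))) = √(-440 + (-⅛ + (4*13 - 53))) = √(-440 + (-⅛ + (52 - 53))) = √(-440 + (-⅛ - 1)) = √(-440 - 9/8) = √(-3529/8) = I*√7058/4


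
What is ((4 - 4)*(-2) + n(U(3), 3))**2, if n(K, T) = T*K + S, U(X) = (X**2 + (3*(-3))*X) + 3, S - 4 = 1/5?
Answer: 41616/25 ≈ 1664.6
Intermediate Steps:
S = 21/5 (S = 4 + 1/5 = 21/5 ≈ 4.2000)
U(X) = 3 + X**2 - 9*X (U(X) = (X**2 - 9*X) + 3 = 3 + X**2 - 9*X)
n(K, T) = 21/5 + K*T (n(K, T) = T*K + 21/5 = K*T + 21/5 = 21/5 + K*T)
((4 - 4)*(-2) + n(U(3), 3))**2 = ((4 - 4)*(-2) + (21/5 + (3 + 3**2 - 9*3)*3))**2 = (0*(-2) + (21/5 + (3 + 9 - 27)*3))**2 = (0 + (21/5 - 15*3))**2 = (0 + (21/5 - 45))**2 = (0 - 204/5)**2 = (-204/5)**2 = 41616/25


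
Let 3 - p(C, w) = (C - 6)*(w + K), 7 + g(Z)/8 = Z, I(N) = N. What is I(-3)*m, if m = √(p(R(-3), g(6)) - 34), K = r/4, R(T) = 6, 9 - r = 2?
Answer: -3*I*√31 ≈ -16.703*I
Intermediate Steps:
r = 7 (r = 9 - 1*2 = 9 - 2 = 7)
K = 7/4 ≈ 1.7500
g(Z) = -56 + 8*Z
p(C, w) = 3 - (-6 + C)*(7/4 + w) (p(C, w) = 3 - (C - 6)*(w + 7/4) = 3 - (-6 + C)*(7/4 + w))
m = I*√31 (m = √((27/2 + 6*(-56 + 8*6) - 7/4*6 - 1*6*(-56 + 8*6)) - 34) = √((27/2 + 6*(-56 + 48) - 21/2 - 1*6*(-56 + 48)) - 34) = √((27/2 + 6*(-8) - 21/2 - 1*6*(-8)) - 34) = √((27/2 - 48 - 21/2 + 48) - 34) = √(3 - 34) = √(-31) = I*√31 ≈ 5.5678*I)
I(-3)*m = -3*I*√31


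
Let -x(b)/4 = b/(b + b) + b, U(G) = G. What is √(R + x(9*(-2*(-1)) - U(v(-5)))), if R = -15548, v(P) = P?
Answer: 3*I*√1738 ≈ 125.07*I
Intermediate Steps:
x(b) = -2 - 4*b (x(b) = -4*(b/(b + b) + b) = -4*(b/((2*b)) + b) = -4*((1/(2*b))*b + b) = -4*(½ + b) = -2 - 4*b)
√(R + x(9*(-2*(-1)) - U(v(-5)))) = √(-15548 + (-2 - 4*(9*(-2*(-1)) - 1*(-5)))) = √(-15548 + (-2 - 4*(9*2 + 5))) = √(-15548 + (-2 - 4*(18 + 5))) = √(-15548 + (-2 - 4*23)) = √(-15548 + (-2 - 92)) = √(-15548 - 94) = √(-15642) = 3*I*√1738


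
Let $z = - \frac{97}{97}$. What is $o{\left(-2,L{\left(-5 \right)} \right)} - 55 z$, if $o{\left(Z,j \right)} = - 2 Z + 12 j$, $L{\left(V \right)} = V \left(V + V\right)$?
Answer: $659$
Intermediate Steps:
$L{\left(V \right)} = 2 V^{2}$ ($L{\left(V \right)} = V 2 V = 2 V^{2}$)
$z = -1$ ($z = \left(-97\right) \frac{1}{97} = -1$)
$o{\left(-2,L{\left(-5 \right)} \right)} - 55 z = \left(\left(-2\right) \left(-2\right) + 12 \cdot 2 \left(-5\right)^{2}\right) - -55 = \left(4 + 12 \cdot 2 \cdot 25\right) + 55 = \left(4 + 12 \cdot 50\right) + 55 = \left(4 + 600\right) + 55 = 604 + 55 = 659$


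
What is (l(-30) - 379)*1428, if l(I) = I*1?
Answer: -584052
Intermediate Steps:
l(I) = I
(l(-30) - 379)*1428 = (-30 - 379)*1428 = -409*1428 = -584052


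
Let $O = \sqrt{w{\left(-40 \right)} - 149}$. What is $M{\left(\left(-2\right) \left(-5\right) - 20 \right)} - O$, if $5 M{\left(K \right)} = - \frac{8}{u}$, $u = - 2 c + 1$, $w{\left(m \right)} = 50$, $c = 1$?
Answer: $\frac{8}{5} - 3 i \sqrt{11} \approx 1.6 - 9.9499 i$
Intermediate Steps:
$u = -1$ ($u = \left(-2\right) 1 + 1 = -2 + 1 = -1$)
$O = 3 i \sqrt{11}$ ($O = \sqrt{50 - 149} = \sqrt{-99} = 3 i \sqrt{11} \approx 9.9499 i$)
$M{\left(K \right)} = \frac{8}{5}$ ($M{\left(K \right)} = \frac{\left(-8\right) \frac{1}{-1}}{5} = \frac{\left(-8\right) \left(-1\right)}{5} = \frac{1}{5} \cdot 8 = \frac{8}{5}$)
$M{\left(\left(-2\right) \left(-5\right) - 20 \right)} - O = \frac{8}{5} - 3 i \sqrt{11}$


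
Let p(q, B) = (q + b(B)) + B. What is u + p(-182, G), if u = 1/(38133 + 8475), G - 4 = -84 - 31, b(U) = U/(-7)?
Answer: -90419513/326256 ≈ -277.14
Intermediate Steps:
b(U) = -U/7 (b(U) = U*(-⅐) = -U/7)
G = -111 (G = 4 + (-84 - 31) = 4 - 115 = -111)
p(q, B) = q + 6*B/7 (p(q, B) = (q - B/7) + B = q + 6*B/7)
u = 1/46608 ≈ 2.1456e-5
u + p(-182, G) = 1/46608 + (-182 + (6/7)*(-111)) = 1/46608 + (-182 - 666/7) = 1/46608 - 1940/7 = -90419513/326256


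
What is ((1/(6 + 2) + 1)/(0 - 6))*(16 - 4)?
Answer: -9/4 ≈ -2.2500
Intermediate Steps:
((1/(6 + 2) + 1)/(0 - 6))*(16 - 4) = ((1/8 + 1)/(-6))*12 = ((⅛ + 1)*(-⅙))*12 = ((9/8)*(-⅙))*12 = -3/16*12 = -9/4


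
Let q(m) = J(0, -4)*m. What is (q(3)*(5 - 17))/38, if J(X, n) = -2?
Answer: 36/19 ≈ 1.8947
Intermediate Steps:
q(m) = -2*m
(q(3)*(5 - 17))/38 = ((-2*3)*(5 - 17))/38 = -6*(-12)*(1/38) = 72*(1/38) = 36/19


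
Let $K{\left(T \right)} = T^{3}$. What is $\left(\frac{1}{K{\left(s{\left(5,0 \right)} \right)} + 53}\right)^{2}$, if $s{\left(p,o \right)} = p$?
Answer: $\frac{1}{31684} \approx 3.1562 \cdot 10^{-5}$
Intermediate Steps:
$\left(\frac{1}{K{\left(s{\left(5,0 \right)} \right)} + 53}\right)^{2} = \left(\frac{1}{5^{3} + 53}\right)^{2} = \left(\frac{1}{125 + 53}\right)^{2} = \left(\frac{1}{178}\right)^{2} = \frac{1}{31684}$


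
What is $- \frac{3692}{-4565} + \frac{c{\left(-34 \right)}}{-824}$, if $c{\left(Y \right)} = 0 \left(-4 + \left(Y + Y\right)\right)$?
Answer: $\frac{3692}{4565} \approx 0.80876$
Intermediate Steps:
$c{\left(Y \right)} = 0$ ($c{\left(Y \right)} = 0 \left(-4 + 2 Y\right) = 0$)
$- \frac{3692}{-4565} + \frac{c{\left(-34 \right)}}{-824} = - \frac{3692}{-4565} + \frac{0}{-824} = \left(-3692\right) \left(- \frac{1}{4565}\right) + 0 \left(- \frac{1}{824}\right) = \frac{3692}{4565} + 0 = \frac{3692}{4565}$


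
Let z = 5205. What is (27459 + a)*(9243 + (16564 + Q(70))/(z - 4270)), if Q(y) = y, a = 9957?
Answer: 323979120024/935 ≈ 3.4650e+8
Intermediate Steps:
(27459 + a)*(9243 + (16564 + Q(70))/(z - 4270)) = (27459 + 9957)*(9243 + (16564 + 70)/(5205 - 4270)) = 37416*(9243 + 16634/935) = 37416*(8658839/935) = 323979120024/935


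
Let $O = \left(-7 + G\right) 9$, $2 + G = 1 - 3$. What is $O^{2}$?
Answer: $9801$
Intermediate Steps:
$G = -4$ ($G = -2 + \left(1 - 3\right) = -2 - 2 = -4$)
$O = -99$ ($O = \left(-7 - 4\right) 9 = \left(-11\right) 9 = -99$)
$O^{2} = \left(-99\right)^{2} = 9801$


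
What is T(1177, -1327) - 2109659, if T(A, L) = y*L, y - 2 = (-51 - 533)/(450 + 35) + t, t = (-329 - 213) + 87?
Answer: -730861112/485 ≈ -1.5069e+6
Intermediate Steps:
t = -455 (t = -542 + 87 = -455)
y = -220289/485 (y = 2 + ((-51 - 533)/(450 + 35) - 455) = 2 + (-584/485 - 455) = 2 - 221259/485 = -220289/485 ≈ -454.20)
T(A, L) = -220289*L/485
T(1177, -1327) - 2109659 = -220289/485*(-1327) - 2109659 = 292323503/485 - 2109659 = -730861112/485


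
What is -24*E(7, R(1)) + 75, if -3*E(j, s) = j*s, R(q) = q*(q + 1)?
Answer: 187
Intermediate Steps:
R(q) = q*(1 + q)
E(j, s) = -j*s/3
-24*E(7, R(1)) + 75 = -(-8)*7*1*(1 + 1) + 75 = -(-8)*7*1*2 + 75 = -(-8)*7*2 + 75 = -24*(-14/3) + 75 = 112 + 75 = 187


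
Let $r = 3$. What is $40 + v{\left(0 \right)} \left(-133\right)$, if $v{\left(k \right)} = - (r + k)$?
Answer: $439$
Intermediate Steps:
$v{\left(k \right)} = -3 - k$ ($v{\left(k \right)} = - (3 + k) = -3 - k$)
$40 + v{\left(0 \right)} \left(-133\right) = 40 + \left(-3 - 0\right) \left(-133\right) = 40 + \left(-3 + 0\right) \left(-133\right) = 40 - -399 = 40 + 399 = 439$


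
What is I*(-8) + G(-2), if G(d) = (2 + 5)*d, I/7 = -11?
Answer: 602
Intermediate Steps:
I = -77 (I = 7*(-11) = -77)
G(d) = 7*d
I*(-8) + G(-2) = -77*(-8) + 7*(-2) = 616 - 14 = 602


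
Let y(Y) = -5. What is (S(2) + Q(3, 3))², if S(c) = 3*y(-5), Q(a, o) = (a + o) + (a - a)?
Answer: 81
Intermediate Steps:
Q(a, o) = a + o (Q(a, o) = (a + o) + 0 = a + o)
S(c) = -15 (S(c) = 3*(-5) = -15)
(S(2) + Q(3, 3))² = (-15 + (3 + 3))² = (-15 + 6)² = (-9)² = 81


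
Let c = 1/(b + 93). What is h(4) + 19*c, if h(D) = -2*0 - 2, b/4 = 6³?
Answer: -1895/957 ≈ -1.9801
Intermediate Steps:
b = 864 (b = 4*6³ = 4*216 = 864)
c = 1/957 (c = 1/(864 + 93) = 1/957 ≈ 0.0010449)
h(D) = -2 (h(D) = 0 - 2 = -2)
h(4) + 19*c = -2 + 19*(1/957) = -2 + 19/957 = -1895/957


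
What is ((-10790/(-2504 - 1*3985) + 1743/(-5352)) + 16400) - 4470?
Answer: 138121644931/11576376 ≈ 11931.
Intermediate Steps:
((-10790/(-2504 - 1*3985) + 1743/(-5352)) + 16400) - 4470 = ((-10790/(-2504 - 3985) + 1743*(-1/5352)) + 16400) - 4470 = ((-10790/(-6489) - 581/1784) + 16400) - 4470 = ((-10790*(-1/6489) - 581/1784) + 16400) - 4470 = ((10790/6489 - 581/1784) + 16400) - 4470 = (15479251/11576376 + 16400) - 4470 = 189868045651/11576376 - 4470 = 138121644931/11576376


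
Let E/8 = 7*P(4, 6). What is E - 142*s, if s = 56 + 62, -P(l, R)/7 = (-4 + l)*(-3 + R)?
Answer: -16756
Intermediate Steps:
P(l, R) = -7*(-4 + l)*(-3 + R)
E = 0 (E = 8*(7*(-84 + 21*4 + 28*6 - 7*6*4)) = 8*(7*(-84 + 84 + 168 - 168)) = 8*(7*0) = 8*0 = 0)
s = 118
E - 142*s = 0 - 142*118 = 0 - 16756 = -16756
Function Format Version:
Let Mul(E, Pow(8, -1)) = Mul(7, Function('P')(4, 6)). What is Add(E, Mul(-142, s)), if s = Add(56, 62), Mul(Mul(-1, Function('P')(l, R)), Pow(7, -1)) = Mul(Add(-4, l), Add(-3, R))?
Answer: -16756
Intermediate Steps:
Function('P')(l, R) = Mul(-7, Add(-4, l), Add(-3, R)) (Function('P')(l, R) = Mul(-7, Mul(Add(-4, l), Add(-3, R))) = Mul(-7, Add(-4, l), Add(-3, R)))
E = 0 (E = Mul(8, Mul(7, Add(-84, Mul(21, 4), Mul(28, 6), Mul(-7, 6, 4)))) = Mul(8, Mul(7, Add(-84, 84, 168, -168))) = Mul(8, Mul(7, 0)) = Mul(8, 0) = 0)
s = 118
Add(E, Mul(-142, s)) = Add(0, Mul(-142, 118)) = Add(0, -16756) = -16756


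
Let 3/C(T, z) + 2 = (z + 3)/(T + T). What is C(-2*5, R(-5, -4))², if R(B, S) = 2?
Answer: 16/9 ≈ 1.7778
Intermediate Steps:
C(T, z) = 3/(-2 + (3 + z)/(2*T)) (C(T, z) = 3/(-2 + (z + 3)/(T + T)) = 3/(-2 + (3 + z)/((2*T))) = 3/(-2 + (3 + z)*(1/(2*T))) = 3/(-2 + (3 + z)/(2*T)))
C(-2*5, R(-5, -4))² = (6*(-2*5)/(3 + 2 - (-8)*5))² = (6*(-10)/(3 + 2 - 4*(-10)))² = (6*(-10)/(3 + 2 + 40))² = (6*(-10)/45)² = (6*(-10)*(1/45))² = (-4/3)² = 16/9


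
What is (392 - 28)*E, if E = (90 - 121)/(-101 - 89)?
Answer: 5642/95 ≈ 59.389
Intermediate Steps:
E = 31/190 (E = -31/(-190) = -31*(-1/190) = 31/190 ≈ 0.16316)
(392 - 28)*E = (392 - 28)*(31/190) = 364*(31/190) = 5642/95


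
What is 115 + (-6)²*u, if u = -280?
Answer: -9965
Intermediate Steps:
115 + (-6)²*u = 115 + (-6)²*(-280) = 115 + 36*(-280) = 115 - 10080 = -9965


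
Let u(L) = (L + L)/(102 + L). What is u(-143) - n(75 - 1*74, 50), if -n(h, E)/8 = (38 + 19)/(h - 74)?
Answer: 2182/2993 ≈ 0.72903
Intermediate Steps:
n(h, E) = -456/(-74 + h) (n(h, E) = -8*(38 + 19)/(h - 74) = -456/(-74 + h))
u(L) = 2*L/(102 + L) (u(L) = (2*L)/(102 + L) = 2*L/(102 + L))
u(-143) - n(75 - 1*74, 50) = 2*(-143)/(102 - 143) - (-456)/(-74 + (75 - 1*74)) = 2*(-143)/(-41) - (-456)/(-74 + (75 - 74)) = 2*(-143)*(-1/41) - (-456)/(-74 + 1) = 286/41 - (-456)/(-73) = 286/41 - (-456)*(-1)/73 = 286/41 - 1*456/73 = 286/41 - 456/73 = 2182/2993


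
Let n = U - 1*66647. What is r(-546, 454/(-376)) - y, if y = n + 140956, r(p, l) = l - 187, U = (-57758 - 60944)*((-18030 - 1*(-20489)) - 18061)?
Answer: -348187863027/188 ≈ -1.8521e+9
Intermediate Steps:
U = 1851988604 (U = -118702*((-18030 + 20489) - 18061) = -118702*(2459 - 18061) = -118702*(-15602) = 1851988604)
r(p, l) = -187 + l
n = 1851921957 (n = 1851988604 - 1*66647 = 1851988604 - 66647 = 1851921957)
y = 1852062913 (y = 1851921957 + 140956 = 1852062913)
r(-546, 454/(-376)) - y = (-187 + 454/(-376)) - 1*1852062913 = (-187 + 454*(-1/376)) - 1852062913 = (-187 - 227/188) - 1852062913 = -35383/188 - 1852062913 = -348187863027/188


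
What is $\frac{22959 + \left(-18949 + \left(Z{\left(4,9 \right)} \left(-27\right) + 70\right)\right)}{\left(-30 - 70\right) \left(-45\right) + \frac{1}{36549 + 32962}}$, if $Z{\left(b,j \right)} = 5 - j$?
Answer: $\frac{291112068}{312799501} \approx 0.93067$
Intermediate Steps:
$\frac{22959 + \left(-18949 + \left(Z{\left(4,9 \right)} \left(-27\right) + 70\right)\right)}{\left(-30 - 70\right) \left(-45\right) + \frac{1}{36549 + 32962}} = \frac{22959 - \left(18879 - \left(5 - 9\right) \left(-27\right)\right)}{\left(-30 - 70\right) \left(-45\right) + \frac{1}{36549 + 32962}} = \frac{22959 - \left(18879 - \left(5 - 9\right) \left(-27\right)\right)}{\left(-100\right) \left(-45\right) + \frac{1}{69511}} = \frac{22959 + \left(-18949 + \left(\left(-4\right) \left(-27\right) + 70\right)\right)}{4500 + \frac{1}{69511}} = \frac{22959 + \left(-18949 + \left(108 + 70\right)\right)}{\frac{312799501}{69511}} = \left(22959 + \left(-18949 + 178\right)\right) \frac{69511}{312799501} = \left(22959 - 18771\right) \frac{69511}{312799501} = 4188 \cdot \frac{69511}{312799501} = \frac{291112068}{312799501}$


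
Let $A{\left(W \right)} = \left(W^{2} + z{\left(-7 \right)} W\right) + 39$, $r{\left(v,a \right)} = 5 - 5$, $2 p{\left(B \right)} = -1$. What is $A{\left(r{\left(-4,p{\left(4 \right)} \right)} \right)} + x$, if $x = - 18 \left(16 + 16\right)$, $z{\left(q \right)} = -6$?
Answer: $-537$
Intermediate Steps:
$p{\left(B \right)} = - \frac{1}{2}$ ($p{\left(B \right)} = \frac{1}{2} \left(-1\right) = - \frac{1}{2}$)
$r{\left(v,a \right)} = 0$
$A{\left(W \right)} = 39 + W^{2} - 6 W$ ($A{\left(W \right)} = \left(W^{2} - 6 W\right) + 39 = 39 + W^{2} - 6 W$)
$x = -576$ ($x = \left(-18\right) 32 = -576$)
$A{\left(r{\left(-4,p{\left(4 \right)} \right)} \right)} + x = \left(39 + 0^{2} - 0\right) - 576 = \left(39 + 0 + 0\right) - 576 = 39 - 576 = -537$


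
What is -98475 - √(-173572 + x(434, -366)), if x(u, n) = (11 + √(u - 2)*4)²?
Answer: -98475 - I*√(166539 - 1056*√3) ≈ -98475.0 - 405.84*I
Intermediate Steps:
x(u, n) = (11 + 4*√(-2 + u))² (x(u, n) = (11 + √(-2 + u)*4)² = (11 + 4*√(-2 + u))²)
-98475 - √(-173572 + x(434, -366)) = -98475 - √(-173572 + (11 + 4*√(-2 + 434))²) = -98475 - √(-173572 + (11 + 4*√432)²) = -98475 - √(-173572 + (11 + 4*(12*√3))²) = -98475 - √(-173572 + (11 + 48*√3)²)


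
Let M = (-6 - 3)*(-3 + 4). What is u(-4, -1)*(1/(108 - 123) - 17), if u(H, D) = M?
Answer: 768/5 ≈ 153.60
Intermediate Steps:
M = -9 (M = -9*1 = -9)
u(H, D) = -9
u(-4, -1)*(1/(108 - 123) - 17) = -9*(1/(108 - 123) - 17) = -9*(1/(-15) - 17) = -9*(-1/15 - 17) = -9*(-256/15) = 768/5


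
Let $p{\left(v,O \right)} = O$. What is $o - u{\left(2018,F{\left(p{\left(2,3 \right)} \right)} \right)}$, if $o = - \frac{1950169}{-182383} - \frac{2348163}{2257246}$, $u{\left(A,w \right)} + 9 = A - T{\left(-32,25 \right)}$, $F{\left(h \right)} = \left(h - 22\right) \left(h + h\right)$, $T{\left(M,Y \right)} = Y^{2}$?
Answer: $- \frac{565795937187567}{411683297218} \approx -1374.3$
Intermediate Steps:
$F{\left(h \right)} = 2 h \left(-22 + h\right)$ ($F{\left(h \right)} = \left(-22 + h\right) 2 h = 2 h \left(-22 + h\right)$)
$u{\left(A,w \right)} = -634 + A$ ($u{\left(A,w \right)} = -9 + \left(A - 25^{2}\right) = -9 + \left(A - 625\right) = -9 + \left(-625 + A\right) = -634 + A$)
$o = \frac{3973746162145}{411683297218}$ ($o = \left(-1950169\right) \left(- \frac{1}{182383}\right) - \frac{2348163}{2257246} = \frac{1950169}{182383} - \frac{2348163}{2257246} = \frac{3973746162145}{411683297218} \approx 9.6524$)
$o - u{\left(2018,F{\left(p{\left(2,3 \right)} \right)} \right)} = \frac{3973746162145}{411683297218} - \left(-634 + 2018\right) = \frac{3973746162145}{411683297218} - 1384 = - \frac{565795937187567}{411683297218}$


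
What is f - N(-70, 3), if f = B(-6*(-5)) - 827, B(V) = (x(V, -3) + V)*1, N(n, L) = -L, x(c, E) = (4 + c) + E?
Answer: -763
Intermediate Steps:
x(c, E) = 4 + E + c
B(V) = 1 + 2*V (B(V) = ((4 - 3 + V) + V)*1 = ((1 + V) + V)*1 = (1 + 2*V)*1 = 1 + 2*V)
f = -766 (f = (1 + 2*(-6*(-5))) - 827 = (1 + 2*30) - 827 = (1 + 60) - 827 = 61 - 827 = -766)
f - N(-70, 3) = -766 - (-1)*3 = -766 - 1*(-3) = -766 + 3 = -763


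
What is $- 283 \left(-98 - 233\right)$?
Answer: $93673$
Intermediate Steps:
$- 283 \left(-98 - 233\right) = \left(-283\right) \left(-331\right) = 93673$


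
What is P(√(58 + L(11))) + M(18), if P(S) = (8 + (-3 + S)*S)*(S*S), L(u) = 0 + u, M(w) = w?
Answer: 5331 - 207*√69 ≈ 3611.5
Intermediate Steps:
L(u) = u
P(S) = S²*(8 + S*(-3 + S)) (P(S) = (8 + S*(-3 + S))*S² = S²*(8 + S*(-3 + S)))
P(√(58 + L(11))) + M(18) = (√(58 + 11))²*(8 + (√(58 + 11))² - 3*√(58 + 11)) + 18 = (√69)²*(8 + (√69)² - 3*√69) + 18 = 69*(8 + 69 - 3*√69) + 18 = 69*(77 - 3*√69) + 18 = (5313 - 207*√69) + 18 = 5331 - 207*√69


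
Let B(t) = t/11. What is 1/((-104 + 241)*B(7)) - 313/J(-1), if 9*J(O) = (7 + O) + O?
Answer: -2701448/4795 ≈ -563.39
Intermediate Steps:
B(t) = t/11 (B(t) = t*(1/11) = t/11)
J(O) = 7/9 + 2*O/9 (J(O) = ((7 + O) + O)/9 = (7 + 2*O)/9 = 7/9 + 2*O/9)
1/((-104 + 241)*B(7)) - 313/J(-1) = 1/((-104 + 241)*(((1/11)*7))) - 313/(7/9 + (2/9)*(-1)) = 1/(137*(7/11)) - 313/(7/9 - 2/9) = (1/137)*(11/7) - 313/5/9 = 11/959 - 313*9/5 = 11/959 - 2817/5 = -2701448/4795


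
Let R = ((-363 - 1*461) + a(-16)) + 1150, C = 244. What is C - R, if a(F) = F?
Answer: -66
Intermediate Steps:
R = 310 (R = ((-363 - 1*461) - 16) + 1150 = ((-363 - 461) - 16) + 1150 = (-824 - 16) + 1150 = -840 + 1150 = 310)
C - R = 244 - 1*310 = 244 - 310 = -66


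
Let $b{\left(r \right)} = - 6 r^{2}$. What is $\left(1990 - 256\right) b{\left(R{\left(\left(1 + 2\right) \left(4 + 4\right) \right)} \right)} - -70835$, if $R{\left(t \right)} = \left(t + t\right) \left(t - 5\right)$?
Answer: $-8653393741$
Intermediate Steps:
$R{\left(t \right)} = 2 t \left(-5 + t\right)$
$\left(1990 - 256\right) b{\left(R{\left(\left(1 + 2\right) \left(4 + 4\right) \right)} \right)} - -70835 = \left(1990 - 256\right) \left(- 6 \left(2 \left(1 + 2\right) \left(4 + 4\right) \left(-5 + \left(1 + 2\right) \left(4 + 4\right)\right)\right)^{2}\right) - -70835 = 1734 \left(- 6 \left(2 \cdot 3 \cdot 8 \left(-5 + 3 \cdot 8\right)\right)^{2}\right) + 70835 = 1734 \left(- 6 \left(2 \cdot 24 \left(-5 + 24\right)\right)^{2}\right) + 70835 = 1734 \left(- 6 \left(2 \cdot 24 \cdot 19\right)^{2}\right) + 70835 = 1734 \left(- 6 \cdot 912^{2}\right) + 70835 = 1734 \left(\left(-6\right) 831744\right) + 70835 = 1734 \left(-4990464\right) + 70835 = -8653464576 + 70835 = -8653393741$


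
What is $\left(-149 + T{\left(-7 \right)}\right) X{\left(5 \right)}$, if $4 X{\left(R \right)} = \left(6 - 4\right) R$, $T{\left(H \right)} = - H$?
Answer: $-355$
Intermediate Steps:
$X{\left(R \right)} = \frac{R}{2}$ ($X{\left(R \right)} = \frac{\left(6 - 4\right) R}{4} = \frac{2 R}{4} = \frac{R}{2}$)
$\left(-149 + T{\left(-7 \right)}\right) X{\left(5 \right)} = \left(-149 - -7\right) \frac{1}{2} \cdot 5 = \left(-149 + 7\right) \frac{5}{2} = \left(-142\right) \frac{5}{2} = -355$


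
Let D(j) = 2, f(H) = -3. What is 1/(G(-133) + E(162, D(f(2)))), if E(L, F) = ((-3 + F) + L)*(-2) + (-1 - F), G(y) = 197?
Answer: -1/128 ≈ -0.0078125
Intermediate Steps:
E(L, F) = 5 - 3*F - 2*L (E(L, F) = (-3 + F + L)*(-2) + (-1 - F) = (6 - 2*F - 2*L) + (-1 - F) = 5 - 3*F - 2*L)
1/(G(-133) + E(162, D(f(2)))) = 1/(197 + (5 - 3*2 - 2*162)) = 1/(197 + (5 - 6 - 324)) = 1/(197 - 325) = 1/(-128) = -1/128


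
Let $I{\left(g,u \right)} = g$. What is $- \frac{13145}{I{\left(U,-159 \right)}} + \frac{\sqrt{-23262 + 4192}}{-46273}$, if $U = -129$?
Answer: $\frac{13145}{129} - \frac{i \sqrt{19070}}{46273} \approx 101.9 - 0.0029843 i$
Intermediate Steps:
$- \frac{13145}{I{\left(U,-159 \right)}} + \frac{\sqrt{-23262 + 4192}}{-46273} = - \frac{13145}{-129} + \frac{\sqrt{-23262 + 4192}}{-46273} = \left(-13145\right) \left(- \frac{1}{129}\right) + \sqrt{-19070} \left(- \frac{1}{46273}\right) = \frac{13145}{129} + i \sqrt{19070} \left(- \frac{1}{46273}\right) = \frac{13145}{129} - \frac{i \sqrt{19070}}{46273}$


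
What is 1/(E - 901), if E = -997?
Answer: -1/1898 ≈ -0.00052687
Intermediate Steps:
1/(E - 901) = 1/(-997 - 901) = 1/(-1898) = -1/1898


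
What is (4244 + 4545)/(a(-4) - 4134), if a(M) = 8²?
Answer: -799/370 ≈ -2.1595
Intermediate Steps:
a(M) = 64
(4244 + 4545)/(a(-4) - 4134) = (4244 + 4545)/(64 - 4134) = 8789/(-4070) = 8789*(-1/4070) = -799/370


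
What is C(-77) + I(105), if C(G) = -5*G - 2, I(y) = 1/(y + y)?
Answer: 80431/210 ≈ 383.00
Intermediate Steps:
I(y) = 1/(2*y)
C(G) = -2 - 5*G
C(-77) + I(105) = (-2 - 5*(-77)) + (½)/105 = (-2 + 385) + (½)*(1/105) = 383 + 1/210 = 80431/210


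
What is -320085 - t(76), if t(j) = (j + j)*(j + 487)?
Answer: -405661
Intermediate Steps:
t(j) = 2*j*(487 + j) (t(j) = (2*j)*(487 + j) = 2*j*(487 + j))
-320085 - t(76) = -320085 - 2*76*(487 + 76) = -320085 - 2*76*563 = -320085 - 1*85576 = -320085 - 85576 = -405661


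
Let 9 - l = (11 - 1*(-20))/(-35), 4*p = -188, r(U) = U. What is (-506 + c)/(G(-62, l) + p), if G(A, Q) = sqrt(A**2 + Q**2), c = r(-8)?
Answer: -29593550/2122591 - 35980*sqrt(1207154)/2122591 ≈ -32.566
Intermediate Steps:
c = -8
p = -47 (p = (1/4)*(-188) = -47)
l = 346/35 (l = 9 - (11 - 1*(-20))/(-35) = 9 - (11 + 20)*(-1)/35 = 9 - 31*(-1)/35 = 9 - 1*(-31/35) = 9 + 31/35 = 346/35 ≈ 9.8857)
(-506 + c)/(G(-62, l) + p) = (-506 - 8)/(sqrt((-62)**2 + (346/35)**2) - 47) = -514/(sqrt(3844 + 119716/1225) - 47) = -514/(sqrt(4828616/1225) - 47) = -514/(2*sqrt(1207154)/35 - 47) = -514/(-47 + 2*sqrt(1207154)/35)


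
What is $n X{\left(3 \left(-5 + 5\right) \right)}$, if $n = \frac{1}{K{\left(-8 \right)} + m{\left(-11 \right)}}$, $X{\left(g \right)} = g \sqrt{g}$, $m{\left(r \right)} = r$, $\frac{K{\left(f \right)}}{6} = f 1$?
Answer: $0$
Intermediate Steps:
$K{\left(f \right)} = 6 f$ ($K{\left(f \right)} = 6 f 1 = 6 f$)
$X{\left(g \right)} = g^{\frac{3}{2}}$
$n = - \frac{1}{59}$ ($n = \frac{1}{6 \left(-8\right) - 11} = \frac{1}{-48 - 11} = \frac{1}{-59} = - \frac{1}{59} \approx -0.016949$)
$n X{\left(3 \left(-5 + 5\right) \right)} = - \frac{\left(3 \left(-5 + 5\right)\right)^{\frac{3}{2}}}{59} = - \frac{\left(3 \cdot 0\right)^{\frac{3}{2}}}{59} = - \frac{0^{\frac{3}{2}}}{59} = \left(- \frac{1}{59}\right) 0 = 0$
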